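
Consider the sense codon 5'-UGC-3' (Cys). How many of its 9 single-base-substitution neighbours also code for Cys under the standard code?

Position 1: none → 0 synonymous.
Position 2: none → 0 synonymous.
Position 3: UGU → 1 synonymous.
Total: 0 + 0 + 1 = 1.

1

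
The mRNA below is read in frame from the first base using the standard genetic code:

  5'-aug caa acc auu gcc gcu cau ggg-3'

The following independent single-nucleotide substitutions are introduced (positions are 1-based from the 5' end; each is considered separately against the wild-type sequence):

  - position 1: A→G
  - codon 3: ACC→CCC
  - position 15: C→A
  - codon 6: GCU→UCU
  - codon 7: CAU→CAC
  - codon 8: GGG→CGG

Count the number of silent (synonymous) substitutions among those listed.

Codon 1: AUG (Met) → GUG (Val) — missense.
Codon 3: ACC (Thr) → CCC (Pro) — missense.
Codon 5: GCC (Ala) → GCA (Ala) — synonymous.
Codon 6: GCU (Ala) → UCU (Ser) — missense.
Codon 7: CAU (His) → CAC (His) — synonymous.
Codon 8: GGG (Gly) → CGG (Arg) — missense.
Synonymous: 2 of 6.

2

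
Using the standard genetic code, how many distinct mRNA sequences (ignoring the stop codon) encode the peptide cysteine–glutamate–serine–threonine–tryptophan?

Cys: 2 codons.
Glu: 2 codons.
Ser: 6 codons.
Thr: 4 codons.
Trp: 1 codon.
2 × 2 × 6 × 4 × 1 = 96.

96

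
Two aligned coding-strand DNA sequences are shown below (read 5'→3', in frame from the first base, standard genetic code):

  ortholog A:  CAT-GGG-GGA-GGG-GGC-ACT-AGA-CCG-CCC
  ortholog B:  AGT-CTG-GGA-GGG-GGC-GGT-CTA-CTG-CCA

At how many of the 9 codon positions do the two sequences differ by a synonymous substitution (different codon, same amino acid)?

1

Codon 1: CAT His / AGT Ser — nonsynonymous.
Codon 2: GGG Gly / CTG Leu — nonsynonymous.
Codon 3: GGA Gly / GGA Gly — identical.
Codon 4: GGG Gly / GGG Gly — identical.
Codon 5: GGC Gly / GGC Gly — identical.
Codon 6: ACT Thr / GGT Gly — nonsynonymous.
Codon 7: AGA Arg / CTA Leu — nonsynonymous.
Codon 8: CCG Pro / CTG Leu — nonsynonymous.
Codon 9: CCC Pro / CCA Pro — synonymous.
Synonymous differences: 1.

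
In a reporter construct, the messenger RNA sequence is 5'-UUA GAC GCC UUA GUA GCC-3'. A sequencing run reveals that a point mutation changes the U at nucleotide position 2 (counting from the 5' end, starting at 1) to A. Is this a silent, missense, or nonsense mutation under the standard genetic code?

Position 2 falls in codon 1: UUA → Leu.
After the substitution the codon is UAA → Stop.
The new codon is a stop codon, so this is a nonsense mutation.

nonsense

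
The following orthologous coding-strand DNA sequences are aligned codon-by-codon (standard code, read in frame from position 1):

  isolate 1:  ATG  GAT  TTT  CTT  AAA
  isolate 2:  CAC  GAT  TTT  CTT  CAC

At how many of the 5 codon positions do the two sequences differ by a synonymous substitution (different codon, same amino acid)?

0

Codon 1: ATG Met / CAC His — nonsynonymous.
Codon 2: GAT Asp / GAT Asp — identical.
Codon 3: TTT Phe / TTT Phe — identical.
Codon 4: CTT Leu / CTT Leu — identical.
Codon 5: AAA Lys / CAC His — nonsynonymous.
Synonymous differences: 0.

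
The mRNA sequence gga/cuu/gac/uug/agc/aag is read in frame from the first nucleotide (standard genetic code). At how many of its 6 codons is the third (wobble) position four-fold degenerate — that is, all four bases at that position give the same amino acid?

Codon 1 GGA (Gly): third position 4-fold.
Codon 2 CUU (Leu): third position 4-fold.
Codon 3 GAC (Asp): third position 2-fold.
Codon 4 UUG (Leu): third position 2-fold.
Codon 5 AGC (Ser): third position 2-fold.
Codon 6 AAG (Lys): third position 2-fold.
Four-fold degenerate third positions: 2.

2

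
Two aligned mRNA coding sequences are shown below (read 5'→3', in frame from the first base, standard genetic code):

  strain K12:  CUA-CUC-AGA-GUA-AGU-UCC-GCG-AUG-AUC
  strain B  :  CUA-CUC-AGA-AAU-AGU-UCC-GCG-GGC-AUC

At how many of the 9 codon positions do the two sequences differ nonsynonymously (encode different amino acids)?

Codon 1: CUA Leu / CUA Leu — identical.
Codon 2: CUC Leu / CUC Leu — identical.
Codon 3: AGA Arg / AGA Arg — identical.
Codon 4: GUA Val / AAU Asn — nonsynonymous.
Codon 5: AGU Ser / AGU Ser — identical.
Codon 6: UCC Ser / UCC Ser — identical.
Codon 7: GCG Ala / GCG Ala — identical.
Codon 8: AUG Met / GGC Gly — nonsynonymous.
Codon 9: AUC Ile / AUC Ile — identical.
Nonsynonymous differences: 2.

2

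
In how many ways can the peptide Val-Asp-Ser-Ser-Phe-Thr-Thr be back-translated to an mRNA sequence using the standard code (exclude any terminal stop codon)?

Val: 4 codons.
Asp: 2 codons.
Ser: 6 codons.
Ser: 6 codons.
Phe: 2 codons.
Thr: 4 codons.
Thr: 4 codons.
4 × 2 × 6 × 6 × 2 × 4 × 4 = 9216.

9216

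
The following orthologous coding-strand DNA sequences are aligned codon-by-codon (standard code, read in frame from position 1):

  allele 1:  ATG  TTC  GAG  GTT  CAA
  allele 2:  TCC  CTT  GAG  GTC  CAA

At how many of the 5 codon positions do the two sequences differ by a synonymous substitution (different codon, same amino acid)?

Codon 1: ATG Met / TCC Ser — nonsynonymous.
Codon 2: TTC Phe / CTT Leu — nonsynonymous.
Codon 3: GAG Glu / GAG Glu — identical.
Codon 4: GTT Val / GTC Val — synonymous.
Codon 5: CAA Gln / CAA Gln — identical.
Synonymous differences: 1.

1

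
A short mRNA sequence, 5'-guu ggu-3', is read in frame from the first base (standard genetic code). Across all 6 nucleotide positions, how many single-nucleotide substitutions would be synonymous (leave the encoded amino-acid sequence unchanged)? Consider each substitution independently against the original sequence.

Codon 1 (GUU, Val): 3 synonymous substitutions.
Codon 2 (GGU, Gly): 3 synonymous substitutions.
Total: 3 + 3 = 6.

6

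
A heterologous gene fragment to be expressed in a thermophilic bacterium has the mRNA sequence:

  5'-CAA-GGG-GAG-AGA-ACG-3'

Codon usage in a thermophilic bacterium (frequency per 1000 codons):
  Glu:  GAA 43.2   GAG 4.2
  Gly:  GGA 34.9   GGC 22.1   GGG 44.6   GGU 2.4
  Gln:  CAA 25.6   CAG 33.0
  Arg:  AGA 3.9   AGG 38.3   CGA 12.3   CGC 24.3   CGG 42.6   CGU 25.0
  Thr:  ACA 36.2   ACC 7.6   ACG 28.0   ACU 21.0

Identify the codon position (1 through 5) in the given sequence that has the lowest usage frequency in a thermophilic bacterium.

4

Codon 1 CAA (Gln): 25.6 per 1000.
Codon 2 GGG (Gly): 44.6 per 1000.
Codon 3 GAG (Glu): 4.2 per 1000.
Codon 4 AGA (Arg): 3.9 per 1000.
Codon 5 ACG (Thr): 28.0 per 1000.
Lowest frequency is 3.9 at codon 4.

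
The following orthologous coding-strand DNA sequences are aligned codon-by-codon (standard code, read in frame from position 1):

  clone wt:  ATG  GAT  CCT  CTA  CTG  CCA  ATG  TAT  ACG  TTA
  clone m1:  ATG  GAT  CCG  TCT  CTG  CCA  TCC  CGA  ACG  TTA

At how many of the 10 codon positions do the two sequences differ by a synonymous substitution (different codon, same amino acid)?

Codon 1: ATG Met / ATG Met — identical.
Codon 2: GAT Asp / GAT Asp — identical.
Codon 3: CCT Pro / CCG Pro — synonymous.
Codon 4: CTA Leu / TCT Ser — nonsynonymous.
Codon 5: CTG Leu / CTG Leu — identical.
Codon 6: CCA Pro / CCA Pro — identical.
Codon 7: ATG Met / TCC Ser — nonsynonymous.
Codon 8: TAT Tyr / CGA Arg — nonsynonymous.
Codon 9: ACG Thr / ACG Thr — identical.
Codon 10: TTA Leu / TTA Leu — identical.
Synonymous differences: 1.

1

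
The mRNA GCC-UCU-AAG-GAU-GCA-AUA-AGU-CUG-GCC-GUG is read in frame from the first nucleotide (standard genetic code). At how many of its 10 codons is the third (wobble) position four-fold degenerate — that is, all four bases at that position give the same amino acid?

6

Codon 1 GCC (Ala): third position 4-fold.
Codon 2 UCU (Ser): third position 4-fold.
Codon 3 AAG (Lys): third position 2-fold.
Codon 4 GAU (Asp): third position 2-fold.
Codon 5 GCA (Ala): third position 4-fold.
Codon 6 AUA (Ile): third position 3-fold.
Codon 7 AGU (Ser): third position 2-fold.
Codon 8 CUG (Leu): third position 4-fold.
Codon 9 GCC (Ala): third position 4-fold.
Codon 10 GUG (Val): third position 4-fold.
Four-fold degenerate third positions: 6.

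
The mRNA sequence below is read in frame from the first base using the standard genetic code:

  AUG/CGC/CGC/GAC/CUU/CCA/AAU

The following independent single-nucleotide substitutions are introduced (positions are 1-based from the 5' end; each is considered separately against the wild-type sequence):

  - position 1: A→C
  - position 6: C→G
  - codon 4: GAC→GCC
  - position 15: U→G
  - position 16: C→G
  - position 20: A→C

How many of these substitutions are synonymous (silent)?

Codon 1: AUG (Met) → CUG (Leu) — missense.
Codon 2: CGC (Arg) → CGG (Arg) — synonymous.
Codon 4: GAC (Asp) → GCC (Ala) — missense.
Codon 5: CUU (Leu) → CUG (Leu) — synonymous.
Codon 6: CCA (Pro) → GCA (Ala) — missense.
Codon 7: AAU (Asn) → ACU (Thr) — missense.
Synonymous: 2 of 6.

2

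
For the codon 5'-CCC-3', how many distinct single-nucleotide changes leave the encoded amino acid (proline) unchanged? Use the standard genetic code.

Position 1: none → 0 synonymous.
Position 2: none → 0 synonymous.
Position 3: CCU, CCA, CCG → 3 synonymous.
Total: 0 + 0 + 3 = 3.

3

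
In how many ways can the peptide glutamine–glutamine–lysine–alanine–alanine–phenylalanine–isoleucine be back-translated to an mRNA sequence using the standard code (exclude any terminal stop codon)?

Gln: 2 codons.
Gln: 2 codons.
Lys: 2 codons.
Ala: 4 codons.
Ala: 4 codons.
Phe: 2 codons.
Ile: 3 codons.
2 × 2 × 2 × 4 × 4 × 2 × 3 = 768.

768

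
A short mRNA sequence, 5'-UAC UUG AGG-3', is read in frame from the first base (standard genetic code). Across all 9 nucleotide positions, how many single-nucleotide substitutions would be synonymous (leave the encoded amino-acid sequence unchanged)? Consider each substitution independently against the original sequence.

Codon 1 (UAC, Tyr): 1 synonymous substitution.
Codon 2 (UUG, Leu): 2 synonymous substitutions.
Codon 3 (AGG, Arg): 2 synonymous substitutions.
Total: 1 + 2 + 2 = 5.

5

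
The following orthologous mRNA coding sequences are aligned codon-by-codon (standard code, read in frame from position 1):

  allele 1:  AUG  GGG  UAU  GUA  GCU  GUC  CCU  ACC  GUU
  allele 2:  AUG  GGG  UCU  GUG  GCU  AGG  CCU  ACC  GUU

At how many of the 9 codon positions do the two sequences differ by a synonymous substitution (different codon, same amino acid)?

Codon 1: AUG Met / AUG Met — identical.
Codon 2: GGG Gly / GGG Gly — identical.
Codon 3: UAU Tyr / UCU Ser — nonsynonymous.
Codon 4: GUA Val / GUG Val — synonymous.
Codon 5: GCU Ala / GCU Ala — identical.
Codon 6: GUC Val / AGG Arg — nonsynonymous.
Codon 7: CCU Pro / CCU Pro — identical.
Codon 8: ACC Thr / ACC Thr — identical.
Codon 9: GUU Val / GUU Val — identical.
Synonymous differences: 1.

1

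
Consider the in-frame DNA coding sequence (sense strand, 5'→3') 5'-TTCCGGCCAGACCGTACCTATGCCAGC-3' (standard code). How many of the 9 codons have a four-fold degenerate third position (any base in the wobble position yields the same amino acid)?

Codon 1 TTC (Phe): third position 2-fold.
Codon 2 CGG (Arg): third position 4-fold.
Codon 3 CCA (Pro): third position 4-fold.
Codon 4 GAC (Asp): third position 2-fold.
Codon 5 CGT (Arg): third position 4-fold.
Codon 6 ACC (Thr): third position 4-fold.
Codon 7 TAT (Tyr): third position 2-fold.
Codon 8 GCC (Ala): third position 4-fold.
Codon 9 AGC (Ser): third position 2-fold.
Four-fold degenerate third positions: 5.

5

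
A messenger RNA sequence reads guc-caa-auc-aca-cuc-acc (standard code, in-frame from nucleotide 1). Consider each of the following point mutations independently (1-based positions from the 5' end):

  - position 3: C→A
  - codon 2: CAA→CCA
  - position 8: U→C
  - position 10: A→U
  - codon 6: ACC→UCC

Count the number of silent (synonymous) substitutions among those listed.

Codon 1: GUC (Val) → GUA (Val) — synonymous.
Codon 2: CAA (Gln) → CCA (Pro) — missense.
Codon 3: AUC (Ile) → ACC (Thr) — missense.
Codon 4: ACA (Thr) → UCA (Ser) — missense.
Codon 6: ACC (Thr) → UCC (Ser) — missense.
Synonymous: 1 of 5.

1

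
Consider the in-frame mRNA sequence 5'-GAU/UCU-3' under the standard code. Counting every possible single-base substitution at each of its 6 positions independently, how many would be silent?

4

Codon 1 (GAU, Asp): 1 synonymous substitution.
Codon 2 (UCU, Ser): 3 synonymous substitutions.
Total: 1 + 3 = 4.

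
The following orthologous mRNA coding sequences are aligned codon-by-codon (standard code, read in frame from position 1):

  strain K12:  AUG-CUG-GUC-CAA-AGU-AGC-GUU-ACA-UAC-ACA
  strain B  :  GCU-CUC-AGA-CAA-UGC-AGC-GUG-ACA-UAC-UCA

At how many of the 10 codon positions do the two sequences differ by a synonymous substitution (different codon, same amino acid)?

2

Codon 1: AUG Met / GCU Ala — nonsynonymous.
Codon 2: CUG Leu / CUC Leu — synonymous.
Codon 3: GUC Val / AGA Arg — nonsynonymous.
Codon 4: CAA Gln / CAA Gln — identical.
Codon 5: AGU Ser / UGC Cys — nonsynonymous.
Codon 6: AGC Ser / AGC Ser — identical.
Codon 7: GUU Val / GUG Val — synonymous.
Codon 8: ACA Thr / ACA Thr — identical.
Codon 9: UAC Tyr / UAC Tyr — identical.
Codon 10: ACA Thr / UCA Ser — nonsynonymous.
Synonymous differences: 2.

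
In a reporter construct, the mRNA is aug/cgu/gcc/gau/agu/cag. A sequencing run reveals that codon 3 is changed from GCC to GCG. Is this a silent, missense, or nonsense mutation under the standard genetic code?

Position 9 falls in codon 3: GCC → Ala.
After the substitution the codon is GCG → Ala.
Both encode Ala, so the change is synonymous.

silent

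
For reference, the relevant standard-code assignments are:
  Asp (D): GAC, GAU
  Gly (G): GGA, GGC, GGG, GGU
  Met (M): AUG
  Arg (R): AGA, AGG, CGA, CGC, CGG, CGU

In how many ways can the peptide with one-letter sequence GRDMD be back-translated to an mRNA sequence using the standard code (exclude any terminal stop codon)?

96

Gly: 4 codons.
Arg: 6 codons.
Asp: 2 codons.
Met: 1 codon.
Asp: 2 codons.
4 × 6 × 2 × 1 × 2 = 96.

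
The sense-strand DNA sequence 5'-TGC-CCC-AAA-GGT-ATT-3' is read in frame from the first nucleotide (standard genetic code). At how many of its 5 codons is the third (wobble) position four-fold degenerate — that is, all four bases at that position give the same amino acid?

2

Codon 1 TGC (Cys): third position 2-fold.
Codon 2 CCC (Pro): third position 4-fold.
Codon 3 AAA (Lys): third position 2-fold.
Codon 4 GGT (Gly): third position 4-fold.
Codon 5 ATT (Ile): third position 3-fold.
Four-fold degenerate third positions: 2.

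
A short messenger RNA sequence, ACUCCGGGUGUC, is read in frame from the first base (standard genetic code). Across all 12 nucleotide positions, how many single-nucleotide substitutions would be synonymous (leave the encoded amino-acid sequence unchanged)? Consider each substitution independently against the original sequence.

12

Codon 1 (ACU, Thr): 3 synonymous substitutions.
Codon 2 (CCG, Pro): 3 synonymous substitutions.
Codon 3 (GGU, Gly): 3 synonymous substitutions.
Codon 4 (GUC, Val): 3 synonymous substitutions.
Total: 3 + 3 + 3 + 3 = 12.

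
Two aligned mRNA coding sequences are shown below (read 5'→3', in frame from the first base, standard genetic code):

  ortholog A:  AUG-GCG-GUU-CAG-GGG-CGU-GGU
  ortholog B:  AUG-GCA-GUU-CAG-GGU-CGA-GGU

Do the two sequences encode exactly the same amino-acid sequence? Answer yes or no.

yes

Codon 1: AUG Met / AUG Met — identical.
Codon 2: GCG Ala / GCA Ala — synonymous.
Codon 3: GUU Val / GUU Val — identical.
Codon 4: CAG Gln / CAG Gln — identical.
Codon 5: GGG Gly / GGU Gly — synonymous.
Codon 6: CGU Arg / CGA Arg — synonymous.
Codon 7: GGU Gly / GGU Gly — identical.
Nonsynonymous differences: 0 → same protein.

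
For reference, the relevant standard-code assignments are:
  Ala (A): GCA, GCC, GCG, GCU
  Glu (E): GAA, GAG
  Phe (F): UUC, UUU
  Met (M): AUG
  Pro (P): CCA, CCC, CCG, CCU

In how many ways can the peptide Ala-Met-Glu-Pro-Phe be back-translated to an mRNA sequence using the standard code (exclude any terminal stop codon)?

64

Ala: 4 codons.
Met: 1 codon.
Glu: 2 codons.
Pro: 4 codons.
Phe: 2 codons.
4 × 1 × 2 × 4 × 2 = 64.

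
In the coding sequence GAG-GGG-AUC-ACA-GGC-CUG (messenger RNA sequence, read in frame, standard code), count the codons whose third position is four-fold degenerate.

Codon 1 GAG (Glu): third position 2-fold.
Codon 2 GGG (Gly): third position 4-fold.
Codon 3 AUC (Ile): third position 3-fold.
Codon 4 ACA (Thr): third position 4-fold.
Codon 5 GGC (Gly): third position 4-fold.
Codon 6 CUG (Leu): third position 4-fold.
Four-fold degenerate third positions: 4.

4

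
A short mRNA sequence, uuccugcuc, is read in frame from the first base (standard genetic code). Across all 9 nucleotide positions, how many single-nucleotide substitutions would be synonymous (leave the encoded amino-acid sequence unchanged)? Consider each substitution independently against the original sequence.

8

Codon 1 (UUC, Phe): 1 synonymous substitution.
Codon 2 (CUG, Leu): 4 synonymous substitutions.
Codon 3 (CUC, Leu): 3 synonymous substitutions.
Total: 1 + 4 + 3 = 8.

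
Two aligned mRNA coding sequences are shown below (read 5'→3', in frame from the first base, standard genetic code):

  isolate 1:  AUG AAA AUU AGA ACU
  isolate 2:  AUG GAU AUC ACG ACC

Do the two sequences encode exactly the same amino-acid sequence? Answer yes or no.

Codon 1: AUG Met / AUG Met — identical.
Codon 2: AAA Lys / GAU Asp — nonsynonymous.
Codon 3: AUU Ile / AUC Ile — synonymous.
Codon 4: AGA Arg / ACG Thr — nonsynonymous.
Codon 5: ACU Thr / ACC Thr — synonymous.
Nonsynonymous differences: 2 → different protein.

no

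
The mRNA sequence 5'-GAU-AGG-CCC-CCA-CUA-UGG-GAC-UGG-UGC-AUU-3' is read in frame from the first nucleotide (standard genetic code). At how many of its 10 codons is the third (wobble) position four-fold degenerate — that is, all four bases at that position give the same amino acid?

Codon 1 GAU (Asp): third position 2-fold.
Codon 2 AGG (Arg): third position 2-fold.
Codon 3 CCC (Pro): third position 4-fold.
Codon 4 CCA (Pro): third position 4-fold.
Codon 5 CUA (Leu): third position 4-fold.
Codon 6 UGG (Trp): third position 1-fold.
Codon 7 GAC (Asp): third position 2-fold.
Codon 8 UGG (Trp): third position 1-fold.
Codon 9 UGC (Cys): third position 2-fold.
Codon 10 AUU (Ile): third position 3-fold.
Four-fold degenerate third positions: 3.

3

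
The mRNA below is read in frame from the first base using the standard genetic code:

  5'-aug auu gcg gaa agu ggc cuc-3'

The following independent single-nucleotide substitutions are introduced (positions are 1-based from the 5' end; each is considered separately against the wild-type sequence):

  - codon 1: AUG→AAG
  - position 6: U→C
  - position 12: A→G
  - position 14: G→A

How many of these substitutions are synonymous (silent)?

Codon 1: AUG (Met) → AAG (Lys) — missense.
Codon 2: AUU (Ile) → AUC (Ile) — synonymous.
Codon 4: GAA (Glu) → GAG (Glu) — synonymous.
Codon 5: AGU (Ser) → AAU (Asn) — missense.
Synonymous: 2 of 4.

2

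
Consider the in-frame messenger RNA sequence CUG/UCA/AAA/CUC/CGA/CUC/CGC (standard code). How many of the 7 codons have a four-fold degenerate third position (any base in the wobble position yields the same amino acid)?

Codon 1 CUG (Leu): third position 4-fold.
Codon 2 UCA (Ser): third position 4-fold.
Codon 3 AAA (Lys): third position 2-fold.
Codon 4 CUC (Leu): third position 4-fold.
Codon 5 CGA (Arg): third position 4-fold.
Codon 6 CUC (Leu): third position 4-fold.
Codon 7 CGC (Arg): third position 4-fold.
Four-fold degenerate third positions: 6.

6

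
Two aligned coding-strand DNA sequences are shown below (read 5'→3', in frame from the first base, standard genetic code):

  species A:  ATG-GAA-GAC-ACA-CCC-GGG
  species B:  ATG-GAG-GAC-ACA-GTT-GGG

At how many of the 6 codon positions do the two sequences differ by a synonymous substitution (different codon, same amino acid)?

1

Codon 1: ATG Met / ATG Met — identical.
Codon 2: GAA Glu / GAG Glu — synonymous.
Codon 3: GAC Asp / GAC Asp — identical.
Codon 4: ACA Thr / ACA Thr — identical.
Codon 5: CCC Pro / GTT Val — nonsynonymous.
Codon 6: GGG Gly / GGG Gly — identical.
Synonymous differences: 1.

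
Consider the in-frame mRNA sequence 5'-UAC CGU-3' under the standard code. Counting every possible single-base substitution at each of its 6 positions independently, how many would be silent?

4

Codon 1 (UAC, Tyr): 1 synonymous substitution.
Codon 2 (CGU, Arg): 3 synonymous substitutions.
Total: 1 + 3 = 4.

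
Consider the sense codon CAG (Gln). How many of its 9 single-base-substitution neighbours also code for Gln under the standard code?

Position 1: none → 0 synonymous.
Position 2: none → 0 synonymous.
Position 3: CAA → 1 synonymous.
Total: 0 + 0 + 1 = 1.

1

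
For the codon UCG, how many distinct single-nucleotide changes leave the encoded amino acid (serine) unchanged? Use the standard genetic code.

3

Position 1: none → 0 synonymous.
Position 2: none → 0 synonymous.
Position 3: UCU, UCC, UCA → 3 synonymous.
Total: 0 + 0 + 3 = 3.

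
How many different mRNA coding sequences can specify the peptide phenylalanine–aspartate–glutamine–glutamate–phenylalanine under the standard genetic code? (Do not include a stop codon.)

32

Phe: 2 codons.
Asp: 2 codons.
Gln: 2 codons.
Glu: 2 codons.
Phe: 2 codons.
2 × 2 × 2 × 2 × 2 = 32.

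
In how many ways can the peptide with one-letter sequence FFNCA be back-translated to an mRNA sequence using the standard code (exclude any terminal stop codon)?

64

Phe: 2 codons.
Phe: 2 codons.
Asn: 2 codons.
Cys: 2 codons.
Ala: 4 codons.
2 × 2 × 2 × 2 × 4 = 64.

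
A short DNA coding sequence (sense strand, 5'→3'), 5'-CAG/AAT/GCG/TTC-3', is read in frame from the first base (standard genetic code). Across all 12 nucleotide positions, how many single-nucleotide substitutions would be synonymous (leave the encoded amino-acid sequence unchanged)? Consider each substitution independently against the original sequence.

Codon 1 (CAG, Gln): 1 synonymous substitution.
Codon 2 (AAT, Asn): 1 synonymous substitution.
Codon 3 (GCG, Ala): 3 synonymous substitutions.
Codon 4 (TTC, Phe): 1 synonymous substitution.
Total: 1 + 1 + 3 + 1 = 6.

6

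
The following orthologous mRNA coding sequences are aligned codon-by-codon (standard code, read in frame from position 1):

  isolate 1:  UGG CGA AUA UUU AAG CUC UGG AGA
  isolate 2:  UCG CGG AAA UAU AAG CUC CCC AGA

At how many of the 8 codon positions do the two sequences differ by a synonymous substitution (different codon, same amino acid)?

1

Codon 1: UGG Trp / UCG Ser — nonsynonymous.
Codon 2: CGA Arg / CGG Arg — synonymous.
Codon 3: AUA Ile / AAA Lys — nonsynonymous.
Codon 4: UUU Phe / UAU Tyr — nonsynonymous.
Codon 5: AAG Lys / AAG Lys — identical.
Codon 6: CUC Leu / CUC Leu — identical.
Codon 7: UGG Trp / CCC Pro — nonsynonymous.
Codon 8: AGA Arg / AGA Arg — identical.
Synonymous differences: 1.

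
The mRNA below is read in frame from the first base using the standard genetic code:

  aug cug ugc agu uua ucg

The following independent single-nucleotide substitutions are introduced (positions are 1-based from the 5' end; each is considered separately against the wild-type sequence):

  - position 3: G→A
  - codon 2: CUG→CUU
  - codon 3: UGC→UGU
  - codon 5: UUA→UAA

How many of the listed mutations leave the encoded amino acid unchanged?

Codon 1: AUG (Met) → AUA (Ile) — missense.
Codon 2: CUG (Leu) → CUU (Leu) — synonymous.
Codon 3: UGC (Cys) → UGU (Cys) — synonymous.
Codon 5: UUA (Leu) → UAA (Stop) — nonsense.
Synonymous: 2 of 4.

2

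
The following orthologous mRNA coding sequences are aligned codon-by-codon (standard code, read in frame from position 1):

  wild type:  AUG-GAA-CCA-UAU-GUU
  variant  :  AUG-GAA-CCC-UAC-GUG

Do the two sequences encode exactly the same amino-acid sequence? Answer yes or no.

Codon 1: AUG Met / AUG Met — identical.
Codon 2: GAA Glu / GAA Glu — identical.
Codon 3: CCA Pro / CCC Pro — synonymous.
Codon 4: UAU Tyr / UAC Tyr — synonymous.
Codon 5: GUU Val / GUG Val — synonymous.
Nonsynonymous differences: 0 → same protein.

yes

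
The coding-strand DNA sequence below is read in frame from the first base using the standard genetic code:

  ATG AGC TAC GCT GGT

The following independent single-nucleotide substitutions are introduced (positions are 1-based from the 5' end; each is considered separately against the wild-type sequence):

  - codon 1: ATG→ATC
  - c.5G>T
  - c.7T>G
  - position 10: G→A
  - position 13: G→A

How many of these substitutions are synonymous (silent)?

Codon 1: ATG (Met) → ATC (Ile) — missense.
Codon 2: AGC (Ser) → ATC (Ile) — missense.
Codon 3: TAC (Tyr) → GAC (Asp) — missense.
Codon 4: GCT (Ala) → ACT (Thr) — missense.
Codon 5: GGT (Gly) → AGT (Ser) — missense.
Synonymous: 0 of 5.

0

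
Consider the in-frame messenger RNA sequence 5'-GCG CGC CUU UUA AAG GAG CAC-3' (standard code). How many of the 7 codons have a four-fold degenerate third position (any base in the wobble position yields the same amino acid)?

Codon 1 GCG (Ala): third position 4-fold.
Codon 2 CGC (Arg): third position 4-fold.
Codon 3 CUU (Leu): third position 4-fold.
Codon 4 UUA (Leu): third position 2-fold.
Codon 5 AAG (Lys): third position 2-fold.
Codon 6 GAG (Glu): third position 2-fold.
Codon 7 CAC (His): third position 2-fold.
Four-fold degenerate third positions: 3.

3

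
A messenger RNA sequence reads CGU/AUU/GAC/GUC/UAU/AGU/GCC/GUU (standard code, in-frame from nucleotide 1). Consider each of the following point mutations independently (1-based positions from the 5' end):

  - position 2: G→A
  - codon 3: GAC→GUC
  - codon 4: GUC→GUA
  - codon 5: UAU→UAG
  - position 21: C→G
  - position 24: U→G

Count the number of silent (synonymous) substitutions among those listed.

Codon 1: CGU (Arg) → CAU (His) — missense.
Codon 3: GAC (Asp) → GUC (Val) — missense.
Codon 4: GUC (Val) → GUA (Val) — synonymous.
Codon 5: UAU (Tyr) → UAG (Stop) — nonsense.
Codon 7: GCC (Ala) → GCG (Ala) — synonymous.
Codon 8: GUU (Val) → GUG (Val) — synonymous.
Synonymous: 3 of 6.

3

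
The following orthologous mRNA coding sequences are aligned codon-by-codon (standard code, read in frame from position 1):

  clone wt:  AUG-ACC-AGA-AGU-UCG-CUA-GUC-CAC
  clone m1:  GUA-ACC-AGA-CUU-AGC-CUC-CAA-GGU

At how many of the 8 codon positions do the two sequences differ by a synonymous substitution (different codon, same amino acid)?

2

Codon 1: AUG Met / GUA Val — nonsynonymous.
Codon 2: ACC Thr / ACC Thr — identical.
Codon 3: AGA Arg / AGA Arg — identical.
Codon 4: AGU Ser / CUU Leu — nonsynonymous.
Codon 5: UCG Ser / AGC Ser — synonymous.
Codon 6: CUA Leu / CUC Leu — synonymous.
Codon 7: GUC Val / CAA Gln — nonsynonymous.
Codon 8: CAC His / GGU Gly — nonsynonymous.
Synonymous differences: 2.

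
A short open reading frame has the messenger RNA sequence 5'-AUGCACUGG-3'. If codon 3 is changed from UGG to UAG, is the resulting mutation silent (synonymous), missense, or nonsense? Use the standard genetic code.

Position 8 falls in codon 3: UGG → Trp.
After the substitution the codon is UAG → Stop.
The new codon is a stop codon, so this is a nonsense mutation.

nonsense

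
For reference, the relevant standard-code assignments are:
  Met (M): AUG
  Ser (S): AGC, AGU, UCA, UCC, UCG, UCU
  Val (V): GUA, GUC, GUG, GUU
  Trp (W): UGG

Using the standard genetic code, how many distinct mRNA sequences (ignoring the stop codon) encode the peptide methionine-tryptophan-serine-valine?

Met: 1 codon.
Trp: 1 codon.
Ser: 6 codons.
Val: 4 codons.
1 × 1 × 6 × 4 = 24.

24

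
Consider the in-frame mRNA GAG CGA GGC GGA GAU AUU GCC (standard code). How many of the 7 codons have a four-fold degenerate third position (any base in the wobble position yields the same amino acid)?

4

Codon 1 GAG (Glu): third position 2-fold.
Codon 2 CGA (Arg): third position 4-fold.
Codon 3 GGC (Gly): third position 4-fold.
Codon 4 GGA (Gly): third position 4-fold.
Codon 5 GAU (Asp): third position 2-fold.
Codon 6 AUU (Ile): third position 3-fold.
Codon 7 GCC (Ala): third position 4-fold.
Four-fold degenerate third positions: 4.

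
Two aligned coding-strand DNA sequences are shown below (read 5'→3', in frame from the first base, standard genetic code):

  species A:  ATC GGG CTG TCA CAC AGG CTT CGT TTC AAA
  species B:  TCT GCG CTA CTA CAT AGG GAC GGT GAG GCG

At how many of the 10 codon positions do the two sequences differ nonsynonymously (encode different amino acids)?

7

Codon 1: ATC Ile / TCT Ser — nonsynonymous.
Codon 2: GGG Gly / GCG Ala — nonsynonymous.
Codon 3: CTG Leu / CTA Leu — synonymous.
Codon 4: TCA Ser / CTA Leu — nonsynonymous.
Codon 5: CAC His / CAT His — synonymous.
Codon 6: AGG Arg / AGG Arg — identical.
Codon 7: CTT Leu / GAC Asp — nonsynonymous.
Codon 8: CGT Arg / GGT Gly — nonsynonymous.
Codon 9: TTC Phe / GAG Glu — nonsynonymous.
Codon 10: AAA Lys / GCG Ala — nonsynonymous.
Nonsynonymous differences: 7.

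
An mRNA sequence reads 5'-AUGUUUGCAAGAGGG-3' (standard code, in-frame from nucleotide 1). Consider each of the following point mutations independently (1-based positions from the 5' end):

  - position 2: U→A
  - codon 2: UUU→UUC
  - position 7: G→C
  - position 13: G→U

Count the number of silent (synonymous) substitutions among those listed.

1

Codon 1: AUG (Met) → AAG (Lys) — missense.
Codon 2: UUU (Phe) → UUC (Phe) — synonymous.
Codon 3: GCA (Ala) → CCA (Pro) — missense.
Codon 5: GGG (Gly) → UGG (Trp) — missense.
Synonymous: 1 of 4.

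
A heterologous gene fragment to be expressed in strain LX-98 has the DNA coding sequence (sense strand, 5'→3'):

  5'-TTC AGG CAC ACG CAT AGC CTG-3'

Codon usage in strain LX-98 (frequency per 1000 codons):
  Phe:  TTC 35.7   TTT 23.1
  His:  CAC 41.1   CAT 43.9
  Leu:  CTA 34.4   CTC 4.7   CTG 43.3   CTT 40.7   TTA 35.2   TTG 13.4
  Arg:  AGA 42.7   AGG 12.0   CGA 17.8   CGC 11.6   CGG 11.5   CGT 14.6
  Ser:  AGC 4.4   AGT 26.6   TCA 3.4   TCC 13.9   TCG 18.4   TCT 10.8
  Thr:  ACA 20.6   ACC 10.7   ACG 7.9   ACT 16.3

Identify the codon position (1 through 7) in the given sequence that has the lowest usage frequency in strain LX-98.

Codon 1 TTC (Phe): 35.7 per 1000.
Codon 2 AGG (Arg): 12.0 per 1000.
Codon 3 CAC (His): 41.1 per 1000.
Codon 4 ACG (Thr): 7.9 per 1000.
Codon 5 CAT (His): 43.9 per 1000.
Codon 6 AGC (Ser): 4.4 per 1000.
Codon 7 CTG (Leu): 43.3 per 1000.
Lowest frequency is 4.4 at codon 6.

6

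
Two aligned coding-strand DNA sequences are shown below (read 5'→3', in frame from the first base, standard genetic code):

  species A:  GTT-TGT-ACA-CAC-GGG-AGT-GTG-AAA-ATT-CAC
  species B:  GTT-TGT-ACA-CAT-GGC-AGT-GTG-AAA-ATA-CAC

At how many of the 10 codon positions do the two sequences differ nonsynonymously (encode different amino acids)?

Codon 1: GTT Val / GTT Val — identical.
Codon 2: TGT Cys / TGT Cys — identical.
Codon 3: ACA Thr / ACA Thr — identical.
Codon 4: CAC His / CAT His — synonymous.
Codon 5: GGG Gly / GGC Gly — synonymous.
Codon 6: AGT Ser / AGT Ser — identical.
Codon 7: GTG Val / GTG Val — identical.
Codon 8: AAA Lys / AAA Lys — identical.
Codon 9: ATT Ile / ATA Ile — synonymous.
Codon 10: CAC His / CAC His — identical.
Nonsynonymous differences: 0.

0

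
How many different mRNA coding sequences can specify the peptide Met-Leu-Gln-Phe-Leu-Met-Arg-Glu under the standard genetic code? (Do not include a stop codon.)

Met: 1 codon.
Leu: 6 codons.
Gln: 2 codons.
Phe: 2 codons.
Leu: 6 codons.
Met: 1 codon.
Arg: 6 codons.
Glu: 2 codons.
1 × 6 × 2 × 2 × 6 × 1 × 6 × 2 = 1728.

1728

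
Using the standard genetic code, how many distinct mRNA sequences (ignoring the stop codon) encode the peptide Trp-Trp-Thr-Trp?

Trp: 1 codon.
Trp: 1 codon.
Thr: 4 codons.
Trp: 1 codon.
1 × 1 × 4 × 1 = 4.

4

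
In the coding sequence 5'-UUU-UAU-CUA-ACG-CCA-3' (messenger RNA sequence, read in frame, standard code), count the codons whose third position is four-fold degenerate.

3

Codon 1 UUU (Phe): third position 2-fold.
Codon 2 UAU (Tyr): third position 2-fold.
Codon 3 CUA (Leu): third position 4-fold.
Codon 4 ACG (Thr): third position 4-fold.
Codon 5 CCA (Pro): third position 4-fold.
Four-fold degenerate third positions: 3.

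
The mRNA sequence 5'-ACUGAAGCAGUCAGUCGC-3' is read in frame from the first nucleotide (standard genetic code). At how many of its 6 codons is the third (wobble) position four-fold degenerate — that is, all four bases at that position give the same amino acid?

Codon 1 ACU (Thr): third position 4-fold.
Codon 2 GAA (Glu): third position 2-fold.
Codon 3 GCA (Ala): third position 4-fold.
Codon 4 GUC (Val): third position 4-fold.
Codon 5 AGU (Ser): third position 2-fold.
Codon 6 CGC (Arg): third position 4-fold.
Four-fold degenerate third positions: 4.

4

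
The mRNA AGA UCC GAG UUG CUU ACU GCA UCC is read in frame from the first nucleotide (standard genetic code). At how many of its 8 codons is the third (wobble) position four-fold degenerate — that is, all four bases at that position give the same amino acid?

5

Codon 1 AGA (Arg): third position 2-fold.
Codon 2 UCC (Ser): third position 4-fold.
Codon 3 GAG (Glu): third position 2-fold.
Codon 4 UUG (Leu): third position 2-fold.
Codon 5 CUU (Leu): third position 4-fold.
Codon 6 ACU (Thr): third position 4-fold.
Codon 7 GCA (Ala): third position 4-fold.
Codon 8 UCC (Ser): third position 4-fold.
Four-fold degenerate third positions: 5.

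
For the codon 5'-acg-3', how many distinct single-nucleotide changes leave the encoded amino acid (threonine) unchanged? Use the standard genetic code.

Position 1: none → 0 synonymous.
Position 2: none → 0 synonymous.
Position 3: ACU, ACC, ACA → 3 synonymous.
Total: 0 + 0 + 3 = 3.

3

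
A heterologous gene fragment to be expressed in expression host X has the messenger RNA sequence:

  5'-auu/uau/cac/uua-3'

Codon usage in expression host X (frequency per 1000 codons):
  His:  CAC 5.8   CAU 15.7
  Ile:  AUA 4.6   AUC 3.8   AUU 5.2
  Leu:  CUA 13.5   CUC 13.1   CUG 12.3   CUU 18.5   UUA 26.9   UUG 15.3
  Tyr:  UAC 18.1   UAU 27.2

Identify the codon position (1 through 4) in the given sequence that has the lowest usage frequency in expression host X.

1

Codon 1 AUU (Ile): 5.2 per 1000.
Codon 2 UAU (Tyr): 27.2 per 1000.
Codon 3 CAC (His): 5.8 per 1000.
Codon 4 UUA (Leu): 26.9 per 1000.
Lowest frequency is 5.2 at codon 1.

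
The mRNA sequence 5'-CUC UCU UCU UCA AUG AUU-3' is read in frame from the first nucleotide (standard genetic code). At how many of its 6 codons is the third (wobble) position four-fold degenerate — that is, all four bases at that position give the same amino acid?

Codon 1 CUC (Leu): third position 4-fold.
Codon 2 UCU (Ser): third position 4-fold.
Codon 3 UCU (Ser): third position 4-fold.
Codon 4 UCA (Ser): third position 4-fold.
Codon 5 AUG (Met): third position 1-fold.
Codon 6 AUU (Ile): third position 3-fold.
Four-fold degenerate third positions: 4.

4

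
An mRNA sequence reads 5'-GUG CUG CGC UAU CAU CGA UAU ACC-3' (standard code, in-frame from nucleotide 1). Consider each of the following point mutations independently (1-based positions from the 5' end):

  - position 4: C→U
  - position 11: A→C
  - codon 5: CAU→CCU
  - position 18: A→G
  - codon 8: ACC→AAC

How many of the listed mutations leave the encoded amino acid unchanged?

2

Codon 2: CUG (Leu) → UUG (Leu) — synonymous.
Codon 4: UAU (Tyr) → UCU (Ser) — missense.
Codon 5: CAU (His) → CCU (Pro) — missense.
Codon 6: CGA (Arg) → CGG (Arg) — synonymous.
Codon 8: ACC (Thr) → AAC (Asn) — missense.
Synonymous: 2 of 5.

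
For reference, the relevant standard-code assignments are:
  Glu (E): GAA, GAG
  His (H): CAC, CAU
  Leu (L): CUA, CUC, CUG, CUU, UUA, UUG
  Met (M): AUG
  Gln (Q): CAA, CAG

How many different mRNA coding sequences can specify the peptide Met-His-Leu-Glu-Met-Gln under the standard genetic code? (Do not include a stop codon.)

48

Met: 1 codon.
His: 2 codons.
Leu: 6 codons.
Glu: 2 codons.
Met: 1 codon.
Gln: 2 codons.
1 × 2 × 6 × 2 × 1 × 2 = 48.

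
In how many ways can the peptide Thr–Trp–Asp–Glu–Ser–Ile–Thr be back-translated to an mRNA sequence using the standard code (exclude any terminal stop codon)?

Thr: 4 codons.
Trp: 1 codon.
Asp: 2 codons.
Glu: 2 codons.
Ser: 6 codons.
Ile: 3 codons.
Thr: 4 codons.
4 × 1 × 2 × 2 × 6 × 3 × 4 = 1152.

1152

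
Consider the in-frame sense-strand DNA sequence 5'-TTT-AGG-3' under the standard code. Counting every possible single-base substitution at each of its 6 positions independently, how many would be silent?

3

Codon 1 (TTT, Phe): 1 synonymous substitution.
Codon 2 (AGG, Arg): 2 synonymous substitutions.
Total: 1 + 2 = 3.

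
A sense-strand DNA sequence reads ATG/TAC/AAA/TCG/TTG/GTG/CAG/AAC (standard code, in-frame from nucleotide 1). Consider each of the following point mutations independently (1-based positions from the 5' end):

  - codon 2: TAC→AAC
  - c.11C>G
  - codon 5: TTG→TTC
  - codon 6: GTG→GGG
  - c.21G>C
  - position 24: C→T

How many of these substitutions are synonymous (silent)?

1

Codon 2: TAC (Tyr) → AAC (Asn) — missense.
Codon 4: TCG (Ser) → TGG (Trp) — missense.
Codon 5: TTG (Leu) → TTC (Phe) — missense.
Codon 6: GTG (Val) → GGG (Gly) — missense.
Codon 7: CAG (Gln) → CAC (His) — missense.
Codon 8: AAC (Asn) → AAT (Asn) — synonymous.
Synonymous: 1 of 6.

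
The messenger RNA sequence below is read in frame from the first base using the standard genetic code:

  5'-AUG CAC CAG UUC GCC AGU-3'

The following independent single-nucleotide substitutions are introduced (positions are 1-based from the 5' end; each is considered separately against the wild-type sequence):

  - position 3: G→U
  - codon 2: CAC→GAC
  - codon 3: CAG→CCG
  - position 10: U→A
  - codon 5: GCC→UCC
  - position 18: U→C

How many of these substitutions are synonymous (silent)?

1

Codon 1: AUG (Met) → AUU (Ile) — missense.
Codon 2: CAC (His) → GAC (Asp) — missense.
Codon 3: CAG (Gln) → CCG (Pro) — missense.
Codon 4: UUC (Phe) → AUC (Ile) — missense.
Codon 5: GCC (Ala) → UCC (Ser) — missense.
Codon 6: AGU (Ser) → AGC (Ser) — synonymous.
Synonymous: 1 of 6.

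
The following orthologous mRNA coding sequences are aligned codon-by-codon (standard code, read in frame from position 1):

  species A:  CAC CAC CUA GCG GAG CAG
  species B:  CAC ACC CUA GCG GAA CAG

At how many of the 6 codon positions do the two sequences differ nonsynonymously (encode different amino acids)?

1

Codon 1: CAC His / CAC His — identical.
Codon 2: CAC His / ACC Thr — nonsynonymous.
Codon 3: CUA Leu / CUA Leu — identical.
Codon 4: GCG Ala / GCG Ala — identical.
Codon 5: GAG Glu / GAA Glu — synonymous.
Codon 6: CAG Gln / CAG Gln — identical.
Nonsynonymous differences: 1.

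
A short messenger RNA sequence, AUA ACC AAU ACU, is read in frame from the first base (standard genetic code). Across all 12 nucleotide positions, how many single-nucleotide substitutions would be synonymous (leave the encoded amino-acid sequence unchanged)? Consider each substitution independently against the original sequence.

Codon 1 (AUA, Ile): 2 synonymous substitutions.
Codon 2 (ACC, Thr): 3 synonymous substitutions.
Codon 3 (AAU, Asn): 1 synonymous substitution.
Codon 4 (ACU, Thr): 3 synonymous substitutions.
Total: 2 + 3 + 1 + 3 = 9.

9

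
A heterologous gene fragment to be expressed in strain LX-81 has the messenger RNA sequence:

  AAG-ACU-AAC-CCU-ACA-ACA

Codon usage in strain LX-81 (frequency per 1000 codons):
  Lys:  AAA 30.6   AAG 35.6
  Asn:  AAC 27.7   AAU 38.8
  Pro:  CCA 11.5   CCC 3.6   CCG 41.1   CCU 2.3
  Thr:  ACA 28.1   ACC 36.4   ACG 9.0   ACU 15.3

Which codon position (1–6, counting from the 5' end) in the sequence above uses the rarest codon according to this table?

Codon 1 AAG (Lys): 35.6 per 1000.
Codon 2 ACU (Thr): 15.3 per 1000.
Codon 3 AAC (Asn): 27.7 per 1000.
Codon 4 CCU (Pro): 2.3 per 1000.
Codon 5 ACA (Thr): 28.1 per 1000.
Codon 6 ACA (Thr): 28.1 per 1000.
Lowest frequency is 2.3 at codon 4.

4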